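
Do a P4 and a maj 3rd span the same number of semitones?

No

A perfect fourth is 5 semitones but a major third is 4 semitones — different sizes.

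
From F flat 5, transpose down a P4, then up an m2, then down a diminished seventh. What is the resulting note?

Down a perfect fourth from Fb5: Cb5 (5 semitones down).
A minor second up from Cb5 is Dbb5.
Dbb5 down a diminished seventh → Eb4 (9 semitones).

E flat 4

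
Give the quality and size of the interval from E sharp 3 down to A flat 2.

Descending from E#3 to Ab2 is the same interval as ascending Ab2 to E#3.
A to E spans five letter names (A-B-C-D-E): a fifth.
Ab2 to E#3 spans 9 semitones — two semitones wider than the perfect fifth (7) — giving a doubly augmented fifth.

doubly augmented 5th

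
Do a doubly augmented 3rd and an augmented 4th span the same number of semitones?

A doubly augmented third spans 6 semitones, and an augmented fourth also spans 6 semitones — they're enharmonic.

Yes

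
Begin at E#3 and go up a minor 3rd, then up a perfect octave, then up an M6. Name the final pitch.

Up a minor third from E#3: G#3 (3 semitones up).
G#3 up a perfect octave → G#4 (12 semitones).
A major sixth up from G#4 is E#5.

E#5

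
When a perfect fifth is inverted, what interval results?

P4

The rule of nine gives the new number: 9 − 5 = 4, so a fifth becomes a fourth.
And perfect stays perfect under inversion, so we get a perfect fourth.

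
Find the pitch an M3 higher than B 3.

Counting three letter names up from B lands on D.
Moving 4 semitones up from B3 (the size of a major third) reaches D#4.

D-sharp 4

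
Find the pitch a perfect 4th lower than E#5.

Counting four letter names down from E lands on B.
A perfect fourth spans 5 semitones, so from E#5 the target pitch is B#4.

B#4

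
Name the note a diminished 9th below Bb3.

Counting two letter names plus an octave down from B lands on A.
A diminished ninth spans 12 semitones, so from Bb3 the target pitch is A#2.

A#2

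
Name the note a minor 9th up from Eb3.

Two letters up from E (plus an octave) reaches F.
A minor ninth spans 13 semitones, so from Eb3 the target pitch is Fb4.

Fb4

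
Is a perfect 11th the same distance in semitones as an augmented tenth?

Yes

Both span 17 semitones: a perfect eleventh and an augmented tenth are the same chromatic distance.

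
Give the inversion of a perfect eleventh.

perfect 5th

First reduce the compound perfect eleventh to its simple form, a perfect fourth.
The rule of nine gives the new number: 9 − 4 = 5, so a fourth becomes a fifth.
And perfect stays perfect under inversion, so we get a perfect fifth.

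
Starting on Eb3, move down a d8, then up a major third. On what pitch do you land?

Down a diminished octave from Eb3: E2 (11 semitones down).
A major third up from E2 is G#2.

G#2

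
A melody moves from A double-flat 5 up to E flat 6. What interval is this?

augmented fifth

A to E spans five letter names (A-B-C-D-E): a fifth.
A perfect fifth would be 7 semitones; Abb5 to Eb6 is 8, one semitone wider, so the interval is augmented.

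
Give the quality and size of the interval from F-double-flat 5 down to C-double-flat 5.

Descending from Fbb5 to Cbb5 is the same interval as ascending Cbb5 to Fbb5.
C to F spans four letter names (C-D-E-F), so the interval is some kind of fourth.
Counting semitones, Cbb5→Fbb5 is 5, which is the perfect fourth.

P4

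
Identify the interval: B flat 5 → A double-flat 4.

augmented ninth

Descending from Bb5 to Abb4 is the same interval as ascending Abb4 to Bb5.
A to B spans two letter names (A-B), plus an octave: a ninth.
The major ninth is 14 semitones; here we have 15, one semitone wider: augmented.
(Equivalently, a compound augmented second: an augmented second plus an octave.)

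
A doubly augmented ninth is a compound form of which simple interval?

Take out an octave (7 from the number): 9 − 7 = 2.
That makes a doubly augmented ninth a compound doubly augmented second — an octave plus a doubly augmented second.

doubly augmented 2nd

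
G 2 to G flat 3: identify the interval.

diminished 8th

G to G is the same letter name, plus an octave — that makes it an octave of some quality.
The perfect octave is 12 semitones; here we have 11, one semitone narrower: diminished.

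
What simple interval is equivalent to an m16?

Each octave removed subtracts seven from the number: 16 − 14 = 2.
Quality carries through unchanged, so the simple form is a minor second.

m2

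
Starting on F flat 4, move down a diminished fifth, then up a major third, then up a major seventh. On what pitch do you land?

C sharp 5

A diminished fifth down from Fb4 is Bb3.
A major third up from Bb3 is D4.
Up a major seventh from D4: C#5 (11 semitones up).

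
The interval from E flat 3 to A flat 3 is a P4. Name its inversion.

Inverted interval numbers add to nine, so a fourth pairs with a fifth (4 + 5 = 9).
The quality also flips — perfect stays perfect — giving a perfect fifth.

perfect 5th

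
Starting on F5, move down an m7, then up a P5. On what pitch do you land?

A minor seventh down from F5 is G4.
A perfect fifth up from G4 is D5.

D5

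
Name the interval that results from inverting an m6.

Inverted interval numbers add to nine, so a sixth pairs with a third (6 + 3 = 9).
And minor becomes major under inversion, so we get a major third.

M3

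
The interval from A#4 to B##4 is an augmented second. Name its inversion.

diminished seventh

Interval numbers invert to sum to nine: 2 + 7 = 9, so a second inverts to a seventh.
The quality also flips — augmented becomes diminished — giving a diminished seventh.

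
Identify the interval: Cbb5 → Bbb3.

Descending from Cbb5 to Bbb3 is the same interval as ascending Bbb3 to Cbb5.
B to C spans two letter names (B-C), plus an octave: a ninth.
Bbb3 to Cbb5 is 13 semitones, a half step short of the major ninth (14), so this is minor.
(Equivalently, a compound minor second: a minor second plus an octave.)

m9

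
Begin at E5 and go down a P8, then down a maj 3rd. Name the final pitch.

C4

A perfect octave down from E5 is E4.
A major third down from E4 is C4.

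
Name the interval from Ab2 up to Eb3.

P5

A to E spans five letter names (A-B-C-D-E) — that makes it a fifth of some quality.
Ab2 to Eb3 is 7 semitones, matching the perfect fifth exactly, so the quality is perfect.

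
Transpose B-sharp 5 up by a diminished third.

The third takes the letter from B up to D.
A diminished third is 2 semitones; 2 semitones up from B#5 gives D6.

D 6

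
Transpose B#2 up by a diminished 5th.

F#3

Five letter names up from B: F.
A diminished fifth spans 6 semitones, so from B#2 the target pitch is F#3.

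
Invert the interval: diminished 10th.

A6

First reduce the compound diminished tenth to its simple form, a diminished third.
Interval numbers invert to sum to nine: 3 + 6 = 9, so a third inverts to a sixth.
The quality also flips — diminished becomes augmented — giving an augmented sixth.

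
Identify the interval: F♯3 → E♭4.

F to E spans seven letter names (F-G-A-B-C-D-E), so the interval is some kind of seventh.
A major seventh would be 11 semitones; F#3 to Eb4 is 9, two semitones narrower, so the interval is diminished.

diminished seventh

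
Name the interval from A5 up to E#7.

A to E spans five letter names (A-B-C-D-E), plus an octave — that makes it a twelfth of some quality.
A perfect twelfth would be 19 semitones; A5 to E#7 is 20, one semitone wider, so the interval is augmented.
(Equivalently, a compound augmented fifth: an augmented fifth plus an octave.)

augmented twelfth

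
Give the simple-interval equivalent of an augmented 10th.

Subtracting seven from the interval number removes an octave: 10 − 7 = 3.
That makes an augmented tenth a compound augmented third — an octave plus an augmented third.

augmented 3rd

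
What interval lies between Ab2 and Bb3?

A to B spans two letter names (A-B), plus an octave — that makes it a ninth of some quality.
Counting semitones, Ab2→Bb3 is 14, which is the major ninth.
(Equivalently, a compound major second: a major second plus an octave.)

M9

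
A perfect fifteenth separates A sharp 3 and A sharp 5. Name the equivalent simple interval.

P8

Each octave removed subtracts seven from the number: 15 − 7 = 8.
Quality carries through unchanged, so the simple form is a perfect octave.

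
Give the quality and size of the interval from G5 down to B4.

minor sixth

Descending from G5 to B4 is the same interval as ascending B4 to G5.
B to G spans six letter names (B-C-D-E-F-G), so the interval is some kind of sixth.
At 8 semitones, B4→G5 falls one short of a major sixth: minor.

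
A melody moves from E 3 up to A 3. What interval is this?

perfect 4th

E to A spans four letter names (E-F-G-A) — that makes it a fourth of some quality.
E3 to A3 is 5 semitones, matching the perfect fourth exactly, so the quality is perfect.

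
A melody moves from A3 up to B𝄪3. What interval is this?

A to B spans two letter names (A-B) — that makes it a second of some quality.
A3 to B##3 spans 4 semitones — two semitones wider than the major second (2) — giving a doubly augmented second.

doubly augmented second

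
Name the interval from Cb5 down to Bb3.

Descending from Cb5 to Bb3 is the same interval as ascending Bb3 to Cb5.
B to C spans two letter names (B-C), plus an octave — that makes it a ninth of some quality.
A major ninth would be 14 semitones, but Bb3 to Cb5 is 13 — one semitone narrower, making it a minor ninth.
(Equivalently, a compound minor second: a minor second plus an octave.)

m9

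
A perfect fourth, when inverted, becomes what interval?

perfect fifth

The rule of nine gives the new number: 9 − 4 = 5, so a fourth becomes a fifth.
The quality also flips — perfect stays perfect — giving a perfect fifth.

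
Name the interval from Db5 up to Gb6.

D to G spans four letter names (D-E-F-G), plus an octave: an eleventh.
Db5 to Gb6 is 17 semitones, matching the perfect eleventh exactly, so the quality is perfect.
(Equivalently, a compound perfect fourth: a perfect fourth plus an octave.)

perfect 11th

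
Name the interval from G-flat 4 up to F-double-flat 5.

G to F spans seven letter names (G-A-B-C-D-E-F) — that makes it a seventh of some quality.
Gb4 to Fbb5 spans 9 semitones — two semitones narrower than the major seventh (11) — giving a diminished seventh.

d7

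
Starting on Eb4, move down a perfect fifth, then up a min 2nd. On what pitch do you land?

Eb4 down a perfect fifth → Ab3 (7 semitones).
Ab3 up a minor second → Bbb3 (1 semitone).

Bbb3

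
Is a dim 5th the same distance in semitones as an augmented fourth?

A diminished fifth = 6 semitones = an augmented fourth; enharmonically equal.

Yes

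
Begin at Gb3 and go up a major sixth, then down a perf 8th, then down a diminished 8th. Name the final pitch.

Up a major sixth from Gb3: Eb4 (9 semitones up).
Eb4 down a perfect octave → Eb3 (12 semitones).
Down a diminished octave from Eb3: E2 (11 semitones down).

E2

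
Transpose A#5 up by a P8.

An octave keeps the letter name A, an octave up from A.
A perfect octave is 12 semitones; 12 semitones up from A#5 gives A#6.

A#6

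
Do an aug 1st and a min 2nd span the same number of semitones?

Yes

Both span 1 semitone: an augmented unison and a minor second are the same chromatic distance.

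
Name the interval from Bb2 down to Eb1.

Descending from Bb2 to Eb1 is the same interval as ascending Eb1 to Bb2.
E to B spans five letter names (E-F-G-A-B), plus an octave: a twelfth.
Eb1 to Bb2 is 19 semitones, matching the perfect twelfth exactly, so the quality is perfect.
(Equivalently, a compound perfect fifth: a perfect fifth plus an octave.)

perfect twelfth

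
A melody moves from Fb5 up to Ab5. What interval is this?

F to A spans three letter names (F-G-A): a third.
Fb5 to Ab5 is 4 semitones, matching the major third exactly, so the quality is major.

major third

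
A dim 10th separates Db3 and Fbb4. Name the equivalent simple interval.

Each octave removed subtracts seven from the number: 10 − 7 = 3.
So a diminished tenth is an octave plus a diminished third. The quality is unchanged.

diminished third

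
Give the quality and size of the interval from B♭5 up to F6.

B to F spans five letter names (B-C-D-E-F), so the interval is some kind of fifth.
Counting semitones, Bb5→F6 is 7, which is the perfect fifth.

perfect fifth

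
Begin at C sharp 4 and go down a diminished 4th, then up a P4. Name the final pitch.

C double-sharp 4

C#4 down a diminished fourth → G##3 (4 semitones).
A perfect fourth up from G##3 is C##4.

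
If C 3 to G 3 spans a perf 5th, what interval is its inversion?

P4

Inverted interval numbers add to nine, so a fifth pairs with a fourth (5 + 4 = 9).
Quality inverts too: perfect stays perfect. That makes the inversion a perfect fourth.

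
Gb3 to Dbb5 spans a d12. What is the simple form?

Take out an octave (7 from the number): 12 − 7 = 5.
Quality carries through unchanged, so the simple form is a diminished fifth.

diminished fifth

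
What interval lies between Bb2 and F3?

perfect 5th

B to F spans five letter names (B-C-D-E-F): a fifth.
Bb2 to F3 is 7 semitones, matching the perfect fifth exactly, so the quality is perfect.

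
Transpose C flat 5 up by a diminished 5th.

G double-flat 5

The fifth takes the letter from C up to G.
A diminished fifth is 6 semitones; 6 semitones up from Cb5 gives Gbb5.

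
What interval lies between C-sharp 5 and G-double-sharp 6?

C to G spans five letter names (C-D-E-F-G), plus an octave, so the interval is some kind of twelfth.
C#5 to G##6 spans 20 semitones — one semitone wider than the perfect twelfth (19) — giving an augmented twelfth.
(Equivalently, a compound augmented fifth: an augmented fifth plus an octave.)

augmented 12th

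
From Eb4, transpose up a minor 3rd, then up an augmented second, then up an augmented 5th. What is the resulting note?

E#5

Up a minor third from Eb4: Gb4 (3 semitones up).
Up an augmented second from Gb4: A4 (3 semitones up).
A4 up an augmented fifth → E#5 (8 semitones).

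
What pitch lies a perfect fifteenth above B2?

A fifteenth keeps the letter name B, two octaves up from B.
Moving 24 semitones up from B2 (the size of a perfect fifteenth) reaches B4.

B4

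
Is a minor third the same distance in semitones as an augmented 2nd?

A minor third spans 3 semitones, and an augmented second also spans 3 semitones — they're enharmonic.

Yes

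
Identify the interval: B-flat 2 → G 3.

major sixth

B to G spans six letter names (B-C-D-E-F-G) — that makes it a sixth of some quality.
Bb2 to G3 is 9 semitones, matching the major sixth exactly, so the quality is major.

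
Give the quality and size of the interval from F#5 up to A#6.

F to A spans three letter names (F-G-A), plus an octave — that makes it a tenth of some quality.
The major tenth spans 16 semitones, and F#5 to A#6 is exactly 16 semitones — so this is a major tenth.
(Equivalently, a compound major third: a major third plus an octave.)

major 10th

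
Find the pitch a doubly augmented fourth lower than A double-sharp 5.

Counting four letter names down from A lands on E.
A doubly augmented fourth is 7 semitones; 7 semitones down from A##5 gives E5.

E 5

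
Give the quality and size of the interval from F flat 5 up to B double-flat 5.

F to B spans four letter names (F-G-A-B): a fourth.
Counting semitones, Fb5→Bbb5 is 5, which is the perfect fourth.

P4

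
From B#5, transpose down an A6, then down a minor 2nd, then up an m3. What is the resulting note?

Down an augmented sixth from B#5: D5 (10 semitones down).
D5 down a minor second → C#5 (1 semitone).
A minor third up from C#5 is E5.

E5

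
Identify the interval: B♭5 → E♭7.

P11

B to E spans four letter names (B-C-D-E), plus an octave: an eleventh.
Bb5 to Eb7 is 17 semitones, matching the perfect eleventh exactly, so the quality is perfect.
(Equivalently, a compound perfect fourth: a perfect fourth plus an octave.)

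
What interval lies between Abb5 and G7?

A to G spans seven letter names (A-B-C-D-E-F-G), plus an octave, so the interval is some kind of fourteenth.
The major fourteenth is 23 semitones; here we have 24, one semitone wider: augmented.
(Equivalently, a compound augmented seventh: an augmented seventh plus an octave.)

A14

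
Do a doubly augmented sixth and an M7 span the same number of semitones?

Yes

A doubly augmented sixth spans 11 semitones, and a major seventh also spans 11 semitones — they're enharmonic.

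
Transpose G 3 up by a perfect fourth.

C 4

Four letter names up from G: C.
A perfect fourth is 5 semitones; 5 semitones up from G3 gives C4.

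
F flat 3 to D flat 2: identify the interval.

Descending from Fb3 to Db2 is the same interval as ascending Db2 to Fb3.
D to F spans three letter names (D-E-F), plus an octave: a tenth.
Db2 to Fb3 is 15 semitones, a half step short of the major tenth (16), so this is minor.
(Equivalently, a compound minor third: a minor third plus an octave.)

minor 10th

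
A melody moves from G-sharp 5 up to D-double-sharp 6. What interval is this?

augmented 5th

G to D spans five letter names (G-A-B-C-D) — that makes it a fifth of some quality.
G#5 to D##6 spans 8 semitones — one semitone wider than the perfect fifth (7) — giving an augmented fifth.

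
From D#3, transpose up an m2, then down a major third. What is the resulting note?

C3

A minor second up from D#3 is E3.
E3 down a major third → C3 (4 semitones).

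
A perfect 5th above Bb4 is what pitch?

Five letter names up from B: F.
A perfect fifth is 7 semitones; 7 semitones up from Bb4 gives F5.

F5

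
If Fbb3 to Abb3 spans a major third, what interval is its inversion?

m6

Inverted interval numbers add to nine, so a third pairs with a sixth (3 + 6 = 9).
The quality also flips — major becomes minor — giving a minor sixth.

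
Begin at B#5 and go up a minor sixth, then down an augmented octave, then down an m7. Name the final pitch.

A4

B#5 up a minor sixth → G#6 (8 semitones).
Down an augmented octave from G#6: G5 (13 semitones down).
Down a minor seventh from G5: A4 (10 semitones down).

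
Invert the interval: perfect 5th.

perfect fourth

Inverted interval numbers add to nine, so a fifth pairs with a fourth (5 + 4 = 9).
The quality also flips — perfect stays perfect — giving a perfect fourth.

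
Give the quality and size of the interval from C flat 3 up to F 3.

C to F spans four letter names (C-D-E-F): a fourth.
Cb3 to F3 spans 6 semitones — one semitone wider than the perfect fourth (5) — giving an augmented fourth.

augmented fourth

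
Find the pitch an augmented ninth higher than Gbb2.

Ab3

Counting two letter names plus an octave up from G lands on A.
An augmented ninth is 15 semitones; 15 semitones up from Gbb2 gives Ab3.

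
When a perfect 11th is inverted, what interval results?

P5

First reduce the compound perfect eleventh to its simple form, a perfect fourth.
Inverted interval numbers add to nine, so a fourth pairs with a fifth (4 + 5 = 9).
Quality inverts too: perfect stays perfect. That makes the inversion a perfect fifth.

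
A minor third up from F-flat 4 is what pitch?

A-double-flat 4

The third takes the letter from F up to A.
A minor third spans 3 semitones, so from Fb4 the target pitch is Abb4.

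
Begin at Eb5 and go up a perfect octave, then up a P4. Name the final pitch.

A perfect octave up from Eb5 is Eb6.
Up a perfect fourth from Eb6: Ab6 (5 semitones up).

Ab6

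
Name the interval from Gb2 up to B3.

A10

G to B spans three letter names (G-A-B), plus an octave — that makes it a tenth of some quality.
Gb2 to B3 spans 17 semitones — one semitone wider than the major tenth (16) — giving an augmented tenth.
(Equivalently, a compound augmented third: an augmented third plus an octave.)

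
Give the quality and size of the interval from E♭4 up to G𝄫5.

diminished tenth

E to G spans three letter names (E-F-G), plus an octave — that makes it a tenth of some quality.
Eb4 to Gbb5 spans 14 semitones — two semitones narrower than the major tenth (16) — giving a diminished tenth.
(Equivalently, a compound diminished third: a diminished third plus an octave.)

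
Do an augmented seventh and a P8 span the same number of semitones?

An augmented seventh = 12 semitones = a perfect octave; enharmonically equal.

Yes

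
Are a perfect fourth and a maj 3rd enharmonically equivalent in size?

A perfect fourth spans 5 semitones; a major third spans 4 semitones. They differ by 1.

No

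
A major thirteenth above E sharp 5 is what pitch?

C double-sharp 7

Six letters up from E (plus an octave) reaches C.
A major thirteenth spans 21 semitones, so from E#5 the target pitch is C##7.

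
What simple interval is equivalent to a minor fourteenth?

Take out an octave (7 from the number): 14 − 7 = 7.
That makes a minor fourteenth a compound minor seventh — an octave plus a minor seventh.

minor 7th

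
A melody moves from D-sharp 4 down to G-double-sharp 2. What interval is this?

diminished twelfth

Descending from D#4 to G##2 is the same interval as ascending G##2 to D#4.
G to D spans five letter names (G-A-B-C-D), plus an octave — that makes it a twelfth of some quality.
A perfect twelfth would be 19 semitones; G##2 to D#4 is 18, one semitone narrower, so the interval is diminished.
(Equivalently, a compound diminished fifth: a diminished fifth plus an octave.)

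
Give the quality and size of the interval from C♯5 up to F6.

C to F spans four letter names (C-D-E-F), plus an octave, so the interval is some kind of eleventh.
C#5 to F6 spans 16 semitones — one semitone narrower than the perfect eleventh (17) — giving a diminished eleventh.
(Equivalently, a compound diminished fourth: a diminished fourth plus an octave.)

diminished eleventh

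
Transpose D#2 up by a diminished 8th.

For an octave the letter name doesn't change: still D, an octave up.
A diminished octave spans 11 semitones, so from D#2 the target pitch is D3.

D3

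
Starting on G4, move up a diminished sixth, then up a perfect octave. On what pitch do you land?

A diminished sixth up from G4 is Ebb5.
A perfect octave up from Ebb5 is Ebb6.

Ebb6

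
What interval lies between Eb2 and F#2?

augmented second

E to F spans two letter names (E-F): a second.
The major second is 2 semitones; here we have 3, one semitone wider: augmented.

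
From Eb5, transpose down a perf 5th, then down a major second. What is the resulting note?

Eb5 down a perfect fifth → Ab4 (7 semitones).
Down a major second from Ab4: Gb4 (2 semitones down).

Gb4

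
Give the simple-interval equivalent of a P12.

perfect fifth

Each octave removed subtracts seven from the number: 12 − 7 = 5.
Quality carries through unchanged, so the simple form is a perfect fifth.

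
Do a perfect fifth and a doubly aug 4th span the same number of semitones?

A perfect fifth = 7 semitones = a doubly augmented fourth; enharmonically equal.

Yes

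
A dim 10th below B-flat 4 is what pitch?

Three letters down from B (plus an octave) reaches G.
Moving 14 semitones down from Bb4 (the size of a diminished tenth) reaches G#3.

G-sharp 3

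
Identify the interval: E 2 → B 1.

perfect fourth

Descending from E2 to B1 is the same interval as ascending B1 to E2.
B to E spans four letter names (B-C-D-E): a fourth.
The perfect fourth spans 5 semitones, and B1 to E2 is exactly 5 semitones — so this is a perfect fourth.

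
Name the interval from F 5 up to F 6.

F to F is the same letter name, plus an octave — that makes it an octave of some quality.
The perfect octave spans 12 semitones, and F5 to F6 is exactly 12 semitones — so this is a perfect octave.

perfect octave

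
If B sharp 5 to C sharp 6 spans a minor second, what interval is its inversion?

major 7th

Inverted interval numbers add to nine, so a second pairs with a seventh (2 + 7 = 9).
The quality also flips — minor becomes major — giving a major seventh.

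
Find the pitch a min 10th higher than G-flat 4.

Three letters up from G (plus an octave) reaches B.
A minor tenth is 15 semitones; 15 semitones up from Gb4 gives Bbb5.

B-double-flat 5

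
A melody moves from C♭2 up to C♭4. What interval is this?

C to C is the same letter name, plus 2 octaves — that makes it a fifteenth of some quality.
Counting semitones, Cb2→Cb4 is 24, which is the perfect fifteenth.
(Equivalently, a compound perfect octave: a perfect octave plus an octave.)

perfect fifteenth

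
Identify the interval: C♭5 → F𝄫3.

Descending from Cb5 to Fbb3 is the same interval as ascending Fbb3 to Cb5.
F to C spans five letter names (F-G-A-B-C), plus an octave — that makes it a twelfth of some quality.
Fbb3 to Cb5 spans 20 semitones — one semitone wider than the perfect twelfth (19) — giving an augmented twelfth.
(Equivalently, a compound augmented fifth: an augmented fifth plus an octave.)

augmented twelfth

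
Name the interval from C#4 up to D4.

C to D spans two letter names (C-D) — that makes it a second of some quality.
At 1 semitone, C#4→D4 falls one short of a major second: minor.

minor second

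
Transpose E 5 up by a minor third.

G 5

The third takes the letter from E up to G.
Moving 3 semitones up from E5 (the size of a minor third) reaches G5.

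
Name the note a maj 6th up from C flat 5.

Six letter names up from C: A.
A major sixth spans 9 semitones, so from Cb5 the target pitch is Ab5.

A flat 5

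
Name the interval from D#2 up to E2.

D to E spans two letter names (D-E), so the interval is some kind of second.
A major second would be 2 semitones, but D#2 to E2 is 1 — one semitone narrower, making it a minor second.

minor second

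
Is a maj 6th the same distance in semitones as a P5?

A major sixth is 9 semitones but a perfect fifth is 7 semitones — different sizes.

No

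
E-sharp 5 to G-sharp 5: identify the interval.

minor 3rd

E to G spans three letter names (E-F-G): a third.
E#5 to G#5 is 3 semitones, a half step short of the major third (4), so this is minor.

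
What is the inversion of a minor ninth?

major seventh

First reduce the compound minor ninth to its simple form, a minor second.
Inverted interval numbers add to nine, so a second pairs with a seventh (2 + 7 = 9).
Quality inverts too: minor becomes major. That makes the inversion a major seventh.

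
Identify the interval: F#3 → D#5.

F to D spans six letter names (F-G-A-B-C-D), plus an octave, so the interval is some kind of thirteenth.
Counting semitones, F#3→D#5 is 21, which is the major thirteenth.
(Equivalently, a compound major sixth: a major sixth plus an octave.)

major thirteenth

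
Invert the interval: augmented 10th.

diminished sixth

First reduce the compound augmented tenth to its simple form, an augmented third.
The rule of nine gives the new number: 9 − 3 = 6, so a third becomes a sixth.
And augmented becomes diminished under inversion, so we get a diminished sixth.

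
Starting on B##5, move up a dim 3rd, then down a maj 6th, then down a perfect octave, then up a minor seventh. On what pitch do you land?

E5

A diminished third up from B##5 is D#6.
A major sixth down from D#6 is F#5.
A perfect octave down from F#5 is F#4.
Up a minor seventh from F#4: E5 (10 semitones up).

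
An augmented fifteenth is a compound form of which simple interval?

augmented 8th

Take out an octave (7 from the number): 15 − 7 = 8.
Quality carries through unchanged, so the simple form is an augmented octave.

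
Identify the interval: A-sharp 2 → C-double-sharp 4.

A to C spans three letter names (A-B-C), plus an octave, so the interval is some kind of tenth.
The major tenth spans 16 semitones, and A#2 to C##4 is exactly 16 semitones — so this is a major tenth.
(Equivalently, a compound major third: a major third plus an octave.)

major 10th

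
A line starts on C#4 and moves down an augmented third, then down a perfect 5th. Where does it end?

Db3

An augmented third down from C#4 is Ab3.
Down a perfect fifth from Ab3: Db3 (7 semitones down).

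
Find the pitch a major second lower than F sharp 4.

E 4

The second takes the letter from F down to E.
A major second is 2 semitones; 2 semitones down from F#4 gives E4.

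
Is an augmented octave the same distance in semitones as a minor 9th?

An augmented octave = 13 semitones = a minor ninth; enharmonically equal.

Yes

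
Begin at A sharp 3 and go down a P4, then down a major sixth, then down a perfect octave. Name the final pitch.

A perfect fourth down from A#3 is E#3.
E#3 down a major sixth → G#2 (9 semitones).
Down a perfect octave from G#2: G#1 (12 semitones down).

G sharp 1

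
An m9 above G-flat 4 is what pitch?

A-double-flat 5

Two letters up from G (plus an octave) reaches A.
Moving 13 semitones up from Gb4 (the size of a minor ninth) reaches Abb5.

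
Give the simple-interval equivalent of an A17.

Take out 2 octaves (14 from the number): 17 − 14 = 3.
So an augmented seventeenth is 2 octaves plus an augmented third. The quality is unchanged.

A3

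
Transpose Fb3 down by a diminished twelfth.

The twelfth's letter: F down five letter names plus an octave → B.
A diminished twelfth is 18 semitones; 18 semitones down from Fb3 gives Bb1.

Bb1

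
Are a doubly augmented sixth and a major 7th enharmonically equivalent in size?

A doubly augmented sixth spans 11 semitones, and a major seventh also spans 11 semitones — they're enharmonic.

Yes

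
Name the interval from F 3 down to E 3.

minor 2nd

Descending from F3 to E3 is the same interval as ascending E3 to F3.
E to F spans two letter names (E-F) — that makes it a second of some quality.
E3 to F3 is 1 semitone, a half step short of the major second (2), so this is minor.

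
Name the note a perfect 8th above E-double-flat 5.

E-double-flat 6

For an octave the letter name doesn't change: still E, an octave up.
A perfect octave spans 12 semitones, so from Ebb5 the target pitch is Ebb6.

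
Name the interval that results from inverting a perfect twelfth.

perfect fourth

First reduce the compound perfect twelfth to its simple form, a perfect fifth.
The rule of nine gives the new number: 9 − 5 = 4, so a fifth becomes a fourth.
The quality also flips — perfect stays perfect — giving a perfect fourth.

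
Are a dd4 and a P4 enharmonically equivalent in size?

No

3 semitones (doubly diminished fourth) vs 5 semitones (perfect fourth): not equal.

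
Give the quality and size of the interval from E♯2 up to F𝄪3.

E to F spans two letter names (E-F), plus an octave, so the interval is some kind of ninth.
The major ninth spans 14 semitones, and E#2 to F##3 is exactly 14 semitones — so this is a major ninth.
(Equivalently, a compound major second: a major second plus an octave.)

major ninth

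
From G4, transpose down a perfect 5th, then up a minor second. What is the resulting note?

Db4

Down a perfect fifth from G4: C4 (7 semitones down).
A minor second up from C4 is Db4.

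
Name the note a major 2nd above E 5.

The second takes the letter from E up to F.
A major second spans 2 semitones, so from E5 the target pitch is F#5.

F-sharp 5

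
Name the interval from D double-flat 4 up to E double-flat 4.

M2

D to E spans two letter names (D-E), so the interval is some kind of second.
Counting semitones, Dbb4→Ebb4 is 2, which is the major second.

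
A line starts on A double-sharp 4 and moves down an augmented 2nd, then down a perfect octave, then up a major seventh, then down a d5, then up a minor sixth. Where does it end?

G double-sharp 4

A##4 down an augmented second → G#4 (3 semitones).
Down a perfect octave from G#4: G#3 (12 semitones down).
G#3 up a major seventh → F##4 (11 semitones).
Down a diminished fifth from F##4: B##3 (6 semitones down).
Up a minor sixth from B##3: G##4 (8 semitones up).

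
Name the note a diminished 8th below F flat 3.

F 2

The letter stays F (same as the start), shifted an octave down.
A diminished octave spans 11 semitones, so from Fb3 the target pitch is F2.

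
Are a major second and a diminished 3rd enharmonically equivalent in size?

Yes

Both span 2 semitones: a major second and a diminished third are the same chromatic distance.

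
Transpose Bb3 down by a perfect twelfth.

Five letters down from B (plus an octave) reaches E.
A perfect twelfth is 19 semitones; 19 semitones down from Bb3 gives Eb2.

Eb2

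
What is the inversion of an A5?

diminished 4th

Inverted interval numbers add to nine, so a fifth pairs with a fourth (5 + 4 = 9).
The quality also flips — augmented becomes diminished — giving a diminished fourth.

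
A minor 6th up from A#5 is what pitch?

F#6

Six letter names up from A: F.
A minor sixth spans 8 semitones, so from A#5 the target pitch is F#6.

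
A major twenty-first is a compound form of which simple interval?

major seventh

Subtracting seven from the interval number removes an octave: 21 − 14 = 7.
Quality carries through unchanged, so the simple form is a major seventh.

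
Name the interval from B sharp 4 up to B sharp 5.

B to B is the same letter name, plus an octave — that makes it an octave of some quality.
B#4 to B#5 is 12 semitones, matching the perfect octave exactly, so the quality is perfect.

perfect octave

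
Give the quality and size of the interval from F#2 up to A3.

F to A spans three letter names (F-G-A), plus an octave — that makes it a tenth of some quality.
At 15 semitones, F#2→A3 falls one short of a major tenth: minor.
(Equivalently, a compound minor third: a minor third plus an octave.)

minor tenth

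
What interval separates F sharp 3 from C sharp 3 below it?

perfect fourth

Descending from F#3 to C#3 is the same interval as ascending C#3 to F#3.
C to F spans four letter names (C-D-E-F): a fourth.
Counting semitones, C#3→F#3 is 5, which is the perfect fourth.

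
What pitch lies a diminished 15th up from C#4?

A fifteenth keeps the letter name C, two octaves up from C.
Moving 23 semitones up from C#4 (the size of a diminished fifteenth) reaches C6.

C6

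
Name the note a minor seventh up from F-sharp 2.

Seven letter names up from F: E.
A minor seventh is 10 semitones; 10 semitones up from F#2 gives E3.

E 3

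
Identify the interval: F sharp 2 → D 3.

m6

F to D spans six letter names (F-G-A-B-C-D): a sixth.
At 8 semitones, F#2→D3 falls one short of a major sixth: minor.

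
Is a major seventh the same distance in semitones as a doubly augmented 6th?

Yes

Both span 11 semitones: a major seventh and a doubly augmented sixth are the same chromatic distance.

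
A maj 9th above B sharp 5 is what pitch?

Two letters up from B (plus an octave) reaches C.
A major ninth is 14 semitones; 14 semitones up from B#5 gives C##7.

C double-sharp 7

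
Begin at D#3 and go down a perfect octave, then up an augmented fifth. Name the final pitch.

A perfect octave down from D#3 is D#2.
Up an augmented fifth from D#2: A##2 (8 semitones up).

A##2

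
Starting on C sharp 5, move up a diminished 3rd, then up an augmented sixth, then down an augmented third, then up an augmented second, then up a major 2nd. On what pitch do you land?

C sharp 6

C#5 up a diminished third → Eb5 (2 semitones).
Eb5 up an augmented sixth → C#6 (10 semitones).
C#6 down an augmented third → Ab5 (5 semitones).
Up an augmented second from Ab5: B5 (3 semitones up).
A major second up from B5 is C#6.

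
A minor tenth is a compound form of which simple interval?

Take out an octave (7 from the number): 10 − 7 = 3.
Quality carries through unchanged, so the simple form is a minor third.

minor 3rd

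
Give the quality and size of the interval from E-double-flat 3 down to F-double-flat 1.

major fourteenth

Descending from Ebb3 to Fbb1 is the same interval as ascending Fbb1 to Ebb3.
F to E spans seven letter names (F-G-A-B-C-D-E), plus an octave: a fourteenth.
Counting semitones, Fbb1→Ebb3 is 23, which is the major fourteenth.
(Equivalently, a compound major seventh: a major seventh plus an octave.)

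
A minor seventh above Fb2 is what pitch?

The seventh takes the letter from F up to E.
Moving 10 semitones up from Fb2 (the size of a minor seventh) reaches Ebb3.

Ebb3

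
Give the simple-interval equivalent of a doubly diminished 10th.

doubly diminished 3rd

Each octave removed subtracts seven from the number: 10 − 7 = 3.
That makes a doubly diminished tenth a compound doubly diminished third — an octave plus a doubly diminished third.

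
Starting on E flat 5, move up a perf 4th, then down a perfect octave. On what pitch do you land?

A flat 4

A perfect fourth up from Eb5 is Ab5.
Ab5 down a perfect octave → Ab4 (12 semitones).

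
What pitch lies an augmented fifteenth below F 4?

A fifteenth keeps the letter name F, two octaves down from F.
Moving 25 semitones down from F4 (the size of an augmented fifteenth) reaches Fb2.

F flat 2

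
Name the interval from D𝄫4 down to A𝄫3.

perfect 4th

Descending from Dbb4 to Abb3 is the same interval as ascending Abb3 to Dbb4.
A to D spans four letter names (A-B-C-D) — that makes it a fourth of some quality.
The perfect fourth spans 5 semitones, and Abb3 to Dbb4 is exactly 5 semitones — so this is a perfect fourth.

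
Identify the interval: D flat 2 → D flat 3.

D to D is the same letter name, plus an octave: an octave.
Db2 to Db3 is 12 semitones, matching the perfect octave exactly, so the quality is perfect.

perfect octave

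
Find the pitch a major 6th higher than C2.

The sixth takes the letter from C up to A.
A major sixth is 9 semitones; 9 semitones up from C2 gives A2.

A2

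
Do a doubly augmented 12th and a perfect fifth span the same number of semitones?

A doubly augmented twelfth is 21 semitones but a perfect fifth is 7 semitones — different sizes.

No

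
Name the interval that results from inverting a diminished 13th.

First reduce the compound diminished thirteenth to its simple form, a diminished sixth.
The rule of nine gives the new number: 9 − 6 = 3, so a sixth becomes a third.
Quality inverts too: diminished becomes augmented. That makes the inversion an augmented third.

augmented 3rd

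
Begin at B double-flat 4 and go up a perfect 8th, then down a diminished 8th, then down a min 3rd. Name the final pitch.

G 4

Bbb4 up a perfect octave → Bbb5 (12 semitones).
A diminished octave down from Bbb5 is Bb4.
Bb4 down a minor third → G4 (3 semitones).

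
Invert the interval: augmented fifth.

Interval numbers invert to sum to nine: 5 + 4 = 9, so a fifth inverts to a fourth.
The quality also flips — augmented becomes diminished — giving a diminished fourth.

d4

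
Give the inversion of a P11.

P5

First reduce the compound perfect eleventh to its simple form, a perfect fourth.
The rule of nine gives the new number: 9 − 4 = 5, so a fourth becomes a fifth.
And perfect stays perfect under inversion, so we get a perfect fifth.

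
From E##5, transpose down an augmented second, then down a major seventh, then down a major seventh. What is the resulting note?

F3

E##5 down an augmented second → D#5 (3 semitones).
Down a major seventh from D#5: E4 (11 semitones down).
E4 down a major seventh → F3 (11 semitones).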